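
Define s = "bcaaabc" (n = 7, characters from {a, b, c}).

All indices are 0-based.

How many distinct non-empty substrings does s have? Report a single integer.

22

rank | idx | suffix
   0 |   2 | aaabc
   1 |   3 | aabc
   2 |   4 | abc
   3 |   5 | bc
   4 |   0 | bcaaabc
   5 |   6 | c
   6 |   1 | caaabc

SA = [2, 3, 4, 5, 0, 6, 1]
rank  pair      lcp
   1  s[2:],s[3:]  2  'aa'
   2  s[3:],s[4:]  1  'a'
   3  s[4:],s[5:]  0  ''
   4  s[5:],s[0:]  2  'bc'
   5  s[0:],s[6:]  0  ''
   6  s[6:],s[1:]  1  'c'

n(n+1)/2 = 7·8/2 = 28
Σ LCP = 0 + 2 + 1 + 0 + 2 + 0 + 1 = 6
distinct = 28 − 6 = 22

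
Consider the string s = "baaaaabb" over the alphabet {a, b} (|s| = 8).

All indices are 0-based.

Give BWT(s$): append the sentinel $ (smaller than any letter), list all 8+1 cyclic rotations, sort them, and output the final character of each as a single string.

rank  rotation   last
    0  $baaaaabb  b
    1  aaaaabb$b  b
    2  aaaabb$ba  a
    3  aaabb$baa  a
    4  aabb$baaa  a
    5  abb$baaaa  a
    6  b$baaaaab  b
    7  baaaaabb$  $
    8  bb$baaaaa  a

bbaaaab$a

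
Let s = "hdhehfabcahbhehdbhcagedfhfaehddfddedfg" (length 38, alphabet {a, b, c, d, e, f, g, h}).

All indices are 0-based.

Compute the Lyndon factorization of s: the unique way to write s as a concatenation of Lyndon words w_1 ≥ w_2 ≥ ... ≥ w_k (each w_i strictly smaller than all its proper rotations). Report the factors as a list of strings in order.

["h", "dhehf", "abcahbhehdbhcagedfhfaehddfddedfg"]

emit factor 1: 'h' (i=0, period=1)
emit factor 2: 'dhehf' (i=1, period=5)
emit factor 3: 'abcahbhehdbhcagedfhfaehddfddedfg' (i=6, period=32)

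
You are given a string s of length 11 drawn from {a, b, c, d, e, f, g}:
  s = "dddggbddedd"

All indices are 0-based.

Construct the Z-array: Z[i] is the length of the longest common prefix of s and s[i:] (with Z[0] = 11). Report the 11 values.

Z[0]=11
i=1: outside box; Z[1]=2 scan→box=[1,3)
i=2: min(r-i=1, Z[1]=2)=1; Z[2]=1
i=3: outside box; Z[3]=0
i=4: outside box; Z[4]=0
i=5: outside box; Z[5]=0
i=6: outside box; Z[6]=2 scan→box=[6,8)
i=7: min(r-i=1, Z[1]=2)=1; Z[7]=1
i=8: outside box; Z[8]=0
i=9: outside box; Z[9]=2 scan→box=[9,11)
i=10: min(r-i=1, Z[1]=2)=1; Z[10]=1

[11, 2, 1, 0, 0, 0, 2, 1, 0, 2, 1]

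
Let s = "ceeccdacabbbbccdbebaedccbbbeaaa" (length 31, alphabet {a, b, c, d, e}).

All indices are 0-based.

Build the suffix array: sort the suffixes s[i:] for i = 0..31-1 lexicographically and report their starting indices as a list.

[30, 29, 28, 8, 6, 19, 18, 9, 10, 24, 11, 25, 12, 26, 16, 7, 23, 22, 3, 13, 4, 14, 0, 5, 15, 21, 27, 17, 2, 20, 1]

sorted suffixes:
  #0 SA[0]=30  'a'
  #1 SA[1]=29  'aa'
  #2 SA[2]=28  'aaa'
  #3 SA[3]=8  'abbbbccdbebaedccbbbeaaa'
  #4 SA[4]=6  'acabbbbccdbebaedccbbbeaaa'
  #5 SA[5]=19  'aedccbbbeaaa'
  #6 SA[6]=18  'baedccbbbeaaa'
  #7 SA[7]=9  'bbbbccdbebaedccbbbeaaa'
  #8 SA[8]=10  'bbbccdbebaedccbbbeaaa'
  #9 SA[9]=24  'bbbeaaa'
  #10 SA[10]=11  'bbccdbebaedccbbbeaaa'
  #11 SA[11]=25  'bbeaaa'
  #12 SA[12]=12  'bccdbebaedccbbbeaaa'
  #13 SA[13]=26  'beaaa'
  #14 SA[14]=16  'bebaedccbbbeaaa'
  #15 SA[15]=7  'cabbbbccdbebaedccbbbeaaa'
  #16 SA[16]=23  'cbbbeaaa'
  #17 SA[17]=22  'ccbbbeaaa'
  #18 SA[18]=3  'ccdacabbbbccdbebaedccbbbeaaa'
  #19 SA[19]=13  'ccdbebaedccbbbeaaa'
  #20 SA[20]=4  'cdacabbbbccdbebaedccbbbeaaa'
  #21 SA[21]=14  'cdbebaedccbbbeaaa'
  #22 SA[22]=0  'ceeccdacabbbbccdbebaedccbbbeaaa'
  #23 SA[23]=5  'dacabbbbccdbebaedccbbbeaaa'
  #24 SA[24]=15  'dbebaedccbbbeaaa'
  #25 SA[25]=21  'dccbbbeaaa'
  #26 SA[26]=27  'eaaa'
  #27 SA[27]=17  'ebaedccbbbeaaa'
  #28 SA[28]=2  'eccdacabbbbccdbebaedccbbbeaaa'
  #29 SA[29]=20  'edccbbbeaaa'
  #30 SA[30]=1  'eeccdacabbbbccdbebaedccbbbeaaa'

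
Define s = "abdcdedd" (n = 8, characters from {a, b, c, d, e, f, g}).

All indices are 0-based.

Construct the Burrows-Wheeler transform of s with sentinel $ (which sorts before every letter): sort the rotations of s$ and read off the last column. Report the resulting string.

d$addbecd

rank  rotation   last
    0  $abdcdedd  d
    1  abdcdedd$  $
    2  bdcdedd$a  a
    3  cdedd$abd  d
    4  d$abdcded  d
    5  dcdedd$ab  b
    6  dd$abdcde  e
    7  dedd$abdc  c
    8  edd$abdcd  d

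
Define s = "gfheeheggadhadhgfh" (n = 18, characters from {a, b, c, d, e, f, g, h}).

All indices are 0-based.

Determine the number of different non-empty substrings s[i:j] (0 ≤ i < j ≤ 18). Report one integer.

rank | idx | suffix
   0 |   9 | adhadhgfh
   1 |  12 | adhgfh
   2 |  10 | dhadhgfh
   3 |  13 | dhgfh
   4 |   3 | eeheggadhadhgfh
   5 |   6 | eggadhadhgfh
   6 |   4 | eheggadhadhgfh
   7 |  16 | fh
   8 |   1 | fheeheggadhadhgfh
   9 |   8 | gadhadhgfh
  10 |  15 | gfh
  11 |   0 | gfheeheggadhadhgfh
  12 |   7 | ggadhadhgfh
  13 |  17 | h
  14 |  11 | hadhgfh
  15 |   2 | heeheggadhadhgfh
  16 |   5 | heggadhadhgfh
  17 |  14 | hgfh

SA = [9, 12, 10, 13, 3, 6, 4, 16, 1, 8, 15, 0, 7, 17, 11, 2, 5, 14]
rank  pair      lcp
   1  s[9:],s[12:]  3  'adh'
   2  s[12:],s[10:]  0  ''
   3  s[10:],s[13:]  2  'dh'
   4  s[13:],s[3:]  0  ''
   5  s[3:],s[6:]  1  'e'
   6  s[6:],s[4:]  1  'e'
   7  s[4:],s[16:]  0  ''
   8  s[16:],s[1:]  2  'fh'
   9  s[1:],s[8:]  0  ''
  10  s[8:],s[15:]  1  'g'
  11  s[15:],s[0:]  3  'gfh'
  12  s[0:],s[7:]  1  'g'
  13  s[7:],s[17:]  0  ''
  14  s[17:],s[11:]  1  'h'
  15  s[11:],s[2:]  1  'h'
  16  s[2:],s[5:]  2  'he'
  17  s[5:],s[14:]  1  'h'

n(n+1)/2 = 18·19/2 = 171
Σ LCP = 0 + 3 + 0 + 2 + 0 + 1 + 1 + 0 + 2 + 0 + 1 + 3 + 1 + 0 + 1 + 1 + 2 + 1 = 19
distinct = 171 − 19 = 152

152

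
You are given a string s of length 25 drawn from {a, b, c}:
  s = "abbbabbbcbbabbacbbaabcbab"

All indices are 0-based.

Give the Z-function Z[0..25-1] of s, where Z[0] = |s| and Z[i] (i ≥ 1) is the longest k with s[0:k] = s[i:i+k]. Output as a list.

Z[0]=25
i=1: fresh scan; Z[1]=0
i=2: fresh scan; Z[2]=0
i=3: fresh scan; Z[3]=0
i=4: fresh scan; Z[4]=4 extend→box=[4,8)
i=5: min(r-i=3, Z[1]=0)=0; Z[5]=0
i=6: min(r-i=2, Z[2]=0)=0; Z[6]=0
i=7: min(r-i=1, Z[3]=0)=0; Z[7]=0
i=8: fresh scan; Z[8]=0
i=9: fresh scan; Z[9]=0
i=10: fresh scan; Z[10]=0
i=11: fresh scan; Z[11]=3 extend→box=[11,14)
i=12: min(r-i=2, Z[1]=0)=0; Z[12]=0
i=13: min(r-i=1, Z[2]=0)=0; Z[13]=0
i=14: fresh scan; Z[14]=1 extend→box=[14,15)
i=15: fresh scan; Z[15]=0
i=16: fresh scan; Z[16]=0
i=17: fresh scan; Z[17]=0
i=18: fresh scan; Z[18]=1 extend→box=[18,19)
i=19: fresh scan; Z[19]=2 extend→box=[19,21)
i=20: min(r-i=1, Z[1]=0)=0; Z[20]=0
i=21: fresh scan; Z[21]=0
i=22: fresh scan; Z[22]=0
i=23: fresh scan; Z[23]=2 extend→box=[23,25)
i=24: min(r-i=1, Z[1]=0)=0; Z[24]=0

[25, 0, 0, 0, 4, 0, 0, 0, 0, 0, 0, 3, 0, 0, 1, 0, 0, 0, 1, 2, 0, 0, 0, 2, 0]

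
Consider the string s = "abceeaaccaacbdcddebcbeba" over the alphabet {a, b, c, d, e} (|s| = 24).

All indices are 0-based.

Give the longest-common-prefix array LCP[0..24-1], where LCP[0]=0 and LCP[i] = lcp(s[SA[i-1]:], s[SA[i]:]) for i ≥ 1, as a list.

[0, 1, 3, 1, 1, 2, 0, 1, 2, 1, 1, 0, 1, 2, 1, 1, 1, 0, 1, 1, 0, 1, 2, 1]

sorted suffixes:
  #0 SA[0]=23  'a'
  #1 SA[1]=9  'aacbdcddebcbeba'
  #2 SA[2]=5  'aaccaacbdcddebcbeba'
  #3 SA[3]=0  'abceeaaccaacbdcddebcbeba'
  #4 SA[4]=10  'acbdcddebcbeba'
  #5 SA[5]=6  'accaacbdcddebcbeba'
  #6 SA[6]=22  'ba'
  #7 SA[7]=18  'bcbeba'
  #8 SA[8]=1  'bceeaaccaacbdcddebcbeba'
  #9 SA[9]=12  'bdcddebcbeba'
  #10 SA[10]=20  'beba'
  #11 SA[11]=8  'caacbdcddebcbeba'
  #12 SA[12]=11  'cbdcddebcbeba'
  #13 SA[13]=19  'cbeba'
  #14 SA[14]=7  'ccaacbdcddebcbeba'
  #15 SA[15]=14  'cddebcbeba'
  #16 SA[16]=2  'ceeaaccaacbdcddebcbeba'
  #17 SA[17]=13  'dcddebcbeba'
  #18 SA[18]=15  'ddebcbeba'
  #19 SA[19]=16  'debcbeba'
  #20 SA[20]=4  'eaaccaacbdcddebcbeba'
  #21 SA[21]=21  'eba'
  #22 SA[22]=17  'ebcbeba'
  #23 SA[23]=3  'eeaaccaacbdcddebcbeba'

SA = [23, 9, 5, 0, 10, 6, 22, 18, 1, 12, 20, 8, 11, 19, 7, 14, 2, 13, 15, 16, 4, 21, 17, 3]
i: (SA[i-1],SA[i]) lcp shared
  1: (23,9) 1 'a'
  2: (9,5) 3 'aac'
  3: (5,0) 1 'a'
  4: (0,10) 1 'a'
  5: (10,6) 2 'ac'
  6: (6,22) 0 ''
  7: (22,18) 1 'b'
  8: (18,1) 2 'bc'
  9: (1,12) 1 'b'
  10: (12,20) 1 'b'
  11: (20,8) 0 ''
  12: (8,11) 1 'c'
  13: (11,19) 2 'cb'
  14: (19,7) 1 'c'
  15: (7,14) 1 'c'
  16: (14,2) 1 'c'
  17: (2,13) 0 ''
  18: (13,15) 1 'd'
  19: (15,16) 1 'd'
  20: (16,4) 0 ''
  21: (4,21) 1 'e'
  22: (21,17) 2 'eb'
  23: (17,3) 1 'e'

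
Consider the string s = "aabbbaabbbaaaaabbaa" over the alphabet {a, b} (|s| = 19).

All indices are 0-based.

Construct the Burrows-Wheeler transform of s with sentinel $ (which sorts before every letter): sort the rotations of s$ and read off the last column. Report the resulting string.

aabbaaab$aaabbbabbaa

rank  rotation              last
    0  $aabbbaabbbaaaaabbaa  a
    1  a$aabbbaabbbaaaaabba  a
    2  aa$aabbbaabbbaaaaabb  b
    3  aaaaabbaa$aabbbaabbb  b
    4  aaaabbaa$aabbbaabbba  a
    5  aaabbaa$aabbbaabbbaa  a
    6  aabbaa$aabbbaabbbaaa  a
    7  aabbbaaaaabbaa$aabbb  b
    8  aabbbaabbbaaaaabbaa$  $
    9  abbaa$aabbbaabbbaaaa  a
   10  abbbaaaaabbaa$aabbba  a
   11  abbbaabbbaaaaabbaa$a  a
   12  baa$aabbbaabbbaaaaab  b
   13  baaaaabbaa$aabbbaabb  b
   14  baabbbaaaaabbaa$aabb  b
   15  bbaa$aabbbaabbbaaaaa  a
   16  bbaaaaabbaa$aabbbaab  b
   17  bbaabbbaaaaabbaa$aab  b
   18  bbbaaaaabbaa$aabbbaa  a
   19  bbbaabbbaaaaabbaa$aa  a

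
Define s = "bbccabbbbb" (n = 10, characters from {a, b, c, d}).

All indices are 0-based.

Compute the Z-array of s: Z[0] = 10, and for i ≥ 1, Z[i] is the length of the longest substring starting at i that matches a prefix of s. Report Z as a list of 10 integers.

[10, 1, 0, 0, 0, 2, 2, 2, 2, 1]

Z[0]=10
i=1: fresh scan; Z[1]=1 extend→box=[1,2)
i=2: fresh scan; Z[2]=0
i=3: fresh scan; Z[3]=0
i=4: fresh scan; Z[4]=0
i=5: fresh scan; Z[5]=2 extend→box=[5,7)
i=6: min(r-i=1, Z[1]=1)=1; Z[6]=2 extend→box=[6,8)
i=7: min(r-i=1, Z[1]=1)=1; Z[7]=2 extend→box=[7,9)
i=8: min(r-i=1, Z[1]=1)=1; Z[8]=2 extend→box=[8,10)
i=9: min(r-i=1, Z[1]=1)=1; Z[9]=1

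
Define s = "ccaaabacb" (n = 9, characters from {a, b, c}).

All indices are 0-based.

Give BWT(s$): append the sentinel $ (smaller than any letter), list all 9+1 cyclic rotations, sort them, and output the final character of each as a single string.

rank  rotation    last
    0  $ccaaabacb  b
    1  aaabacb$cc  c
    2  aabacb$cca  a
    3  abacb$ccaa  a
    4  acb$ccaaab  b
    5  b$ccaaabac  c
    6  bacb$ccaaa  a
    7  caaabacb$c  c
    8  cb$ccaaaba  a
    9  ccaaabacb$  $

bcaabcaca$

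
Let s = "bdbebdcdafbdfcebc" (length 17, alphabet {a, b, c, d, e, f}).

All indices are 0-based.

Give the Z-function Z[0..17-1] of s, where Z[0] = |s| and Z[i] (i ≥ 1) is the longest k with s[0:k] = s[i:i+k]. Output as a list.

Z[0]=17
i=1: outside box; Z[1]=0
i=2: outside box; Z[2]=1 scan→box=[2,3)
i=3: outside box; Z[3]=0
i=4: outside box; Z[4]=2 scan→box=[4,6)
i=5: min(r-i=1, Z[1]=0)=0; Z[5]=0
i=6: outside box; Z[6]=0
i=7: outside box; Z[7]=0
i=8: outside box; Z[8]=0
i=9: outside box; Z[9]=0
i=10: outside box; Z[10]=2 scan→box=[10,12)
i=11: min(r-i=1, Z[1]=0)=0; Z[11]=0
i=12: outside box; Z[12]=0
i=13: outside box; Z[13]=0
i=14: outside box; Z[14]=0
i=15: outside box; Z[15]=1 scan→box=[15,16)
i=16: outside box; Z[16]=0

[17, 0, 1, 0, 2, 0, 0, 0, 0, 0, 2, 0, 0, 0, 0, 1, 0]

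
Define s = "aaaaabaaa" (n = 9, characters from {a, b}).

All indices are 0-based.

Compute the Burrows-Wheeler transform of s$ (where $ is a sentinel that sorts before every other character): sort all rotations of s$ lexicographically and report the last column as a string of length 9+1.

rank  rotation    last
    0  $aaaaabaaa  a
    1  a$aaaaabaa  a
    2  aa$aaaaaba  a
    3  aaa$aaaaab  b
    4  aaaaabaaa$  $
    5  aaaabaaa$a  a
    6  aaabaaa$aa  a
    7  aabaaa$aaa  a
    8  abaaa$aaaa  a
    9  baaa$aaaaa  a

aaab$aaaaa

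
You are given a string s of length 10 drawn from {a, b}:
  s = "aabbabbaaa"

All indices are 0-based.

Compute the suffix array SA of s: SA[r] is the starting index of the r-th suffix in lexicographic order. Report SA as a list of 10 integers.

sorted suffixes:
  #0 SA[0]=9  'a'
  #1 SA[1]=8  'aa'
  #2 SA[2]=7  'aaa'
  #3 SA[3]=0  'aabbabbaaa'
  #4 SA[4]=4  'abbaaa'
  #5 SA[5]=1  'abbabbaaa'
  #6 SA[6]=6  'baaa'
  #7 SA[7]=3  'babbaaa'
  #8 SA[8]=5  'bbaaa'
  #9 SA[9]=2  'bbabbaaa'

[9, 8, 7, 0, 4, 1, 6, 3, 5, 2]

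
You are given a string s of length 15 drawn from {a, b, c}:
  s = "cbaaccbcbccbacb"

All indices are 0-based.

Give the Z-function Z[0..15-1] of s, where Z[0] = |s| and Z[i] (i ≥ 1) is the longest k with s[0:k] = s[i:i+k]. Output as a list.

Z[0]=15
i=1: i≥r, start 0; Z[1]=0
i=2: i≥r, start 0; Z[2]=0
i=3: i≥r, start 0; Z[3]=0
i=4: i≥r, start 0; Z[4]=1 extend→box=[4,5)
i=5: i≥r, start 0; Z[5]=2 extend→box=[5,7)
i=6: min(r-i=1, Z[1]=0)=0; Z[6]=0
i=7: i≥r, start 0; Z[7]=2 extend→box=[7,9)
i=8: min(r-i=1, Z[1]=0)=0; Z[8]=0
i=9: i≥r, start 0; Z[9]=1 extend→box=[9,10)
i=10: i≥r, start 0; Z[10]=3 extend→box=[10,13)
i=11: min(r-i=2, Z[1]=0)=0; Z[11]=0
i=12: min(r-i=1, Z[2]=0)=0; Z[12]=0
i=13: i≥r, start 0; Z[13]=2 extend→box=[13,15)
i=14: min(r-i=1, Z[1]=0)=0; Z[14]=0

[15, 0, 0, 0, 1, 2, 0, 2, 0, 1, 3, 0, 0, 2, 0]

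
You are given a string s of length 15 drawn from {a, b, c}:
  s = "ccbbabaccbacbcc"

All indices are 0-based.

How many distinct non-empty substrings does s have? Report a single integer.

99

sorted suffixes:
  #0 SA[0]=4  'abaccbacbcc'
  #1 SA[1]=10  'acbcc'
  #2 SA[2]=6  'accbacbcc'
  #3 SA[3]=3  'babaccbacbcc'
  #4 SA[4]=9  'bacbcc'
  #5 SA[5]=5  'baccbacbcc'
  #6 SA[6]=2  'bbabaccbacbcc'
  #7 SA[7]=12  'bcc'
  #8 SA[8]=14  'c'
  #9 SA[9]=8  'cbacbcc'
  #10 SA[10]=1  'cbbabaccbacbcc'
  #11 SA[11]=11  'cbcc'
  #12 SA[12]=13  'cc'
  #13 SA[13]=7  'ccbacbcc'
  #14 SA[14]=0  'ccbbabaccbacbcc'

SA = [4, 10, 6, 3, 9, 5, 2, 12, 14, 8, 1, 11, 13, 7, 0]
i: (SA[i-1],SA[i]) lcp shared
  1: (4,10) 1 'a'
  2: (10,6) 2 'ac'
  3: (6,3) 0 ''
  4: (3,9) 2 'ba'
  5: (9,5) 3 'bac'
  6: (5,2) 1 'b'
  7: (2,12) 1 'b'
  8: (12,14) 0 ''
  9: (14,8) 1 'c'
  10: (8,1) 2 'cb'
  11: (1,11) 2 'cb'
  12: (11,13) 1 'c'
  13: (13,7) 2 'cc'
  14: (7,0) 3 'ccb'

n(n+1)/2 = 15·16/2 = 120
Σ LCP = 0 + 1 + 2 + 0 + 2 + 3 + 1 + 1 + 0 + 1 + 2 + 2 + 1 + 2 + 3 = 21
distinct = 120 − 21 = 99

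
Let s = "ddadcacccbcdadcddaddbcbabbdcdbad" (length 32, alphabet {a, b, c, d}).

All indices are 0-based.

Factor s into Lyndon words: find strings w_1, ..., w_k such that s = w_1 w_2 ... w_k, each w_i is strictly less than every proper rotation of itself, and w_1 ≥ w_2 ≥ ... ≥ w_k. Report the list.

emit factor 1: 'd' (i=0, period=1)
emit factor 2: 'd' (i=1, period=1)
emit factor 3: 'adc' (i=2, period=3)
emit factor 4: 'acccbcdadcddaddbcb' (i=5, period=18)
emit factor 5: 'abbdcdbad' (i=23, period=9)

["d", "d", "adc", "acccbcdadcddaddbcb", "abbdcdbad"]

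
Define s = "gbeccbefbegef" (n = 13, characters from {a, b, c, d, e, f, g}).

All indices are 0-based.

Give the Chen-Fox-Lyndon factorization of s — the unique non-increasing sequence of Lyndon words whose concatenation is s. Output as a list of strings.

emit factor 1: 'g' (i=0, period=1)
emit factor 2: 'beccbefbegef' (i=1, period=12)

["g", "beccbefbegef"]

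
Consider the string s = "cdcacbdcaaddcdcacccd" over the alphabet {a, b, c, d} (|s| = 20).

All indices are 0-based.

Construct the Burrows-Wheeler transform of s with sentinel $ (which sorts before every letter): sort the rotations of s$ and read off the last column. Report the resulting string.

dcccacdddaacc$dcbccda

rank  rotation               last
    0  $cdcacbdcaaddcdcacccd  d
    1  aaddcdcacccd$cdcacbdc  c
    2  acbdcaaddcdcacccd$cdc  c
    3  acccd$cdcacbdcaaddcdc  c
    4  addcdcacccd$cdcacbdca  a
    5  bdcaaddcdcacccd$cdcac  c
    6  caaddcdcacccd$cdcacbd  d
    7  cacbdcaaddcdcacccd$cd  d
    8  cacccd$cdcacbdcaaddcd  d
    9  cbdcaaddcdcacccd$cdca  a
   10  cccd$cdcacbdcaaddcdca  a
   11  ccd$cdcacbdcaaddcdcac  c
   12  cd$cdcacbdcaaddcdcacc  c
   13  cdcacbdcaaddcdcacccd$  $
   14  cdcacccd$cdcacbdcaadd  d
   15  d$cdcacbdcaaddcdcaccc  c
   16  dcaaddcdcacccd$cdcacb  b
   17  dcacbdcaaddcdcacccd$c  c
   18  dcacccd$cdcacbdcaaddc  c
   19  dcdcacccd$cdcacbdcaad  d
   20  ddcdcacccd$cdcacbdcaa  a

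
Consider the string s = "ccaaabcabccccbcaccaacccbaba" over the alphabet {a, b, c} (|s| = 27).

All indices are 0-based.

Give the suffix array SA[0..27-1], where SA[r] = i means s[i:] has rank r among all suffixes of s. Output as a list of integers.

rank | idx | suffix
   0 |  26 | a
   1 |   2 | aaabcabccccbcaccaacccbaba
   2 |   3 | aabcabccccbcaccaacccbaba
   3 |  18 | aacccbaba
   4 |  24 | aba
   5 |   4 | abcabccccbcaccaacccbaba
   6 |   7 | abccccbcaccaacccbaba
   7 |  15 | accaacccbaba
   8 |  19 | acccbaba
   9 |  25 | ba
  10 |  23 | baba
  11 |   5 | bcabccccbcaccaacccbaba
  12 |  13 | bcaccaacccbaba
  13 |   8 | bccccbcaccaacccbaba
  14 |   1 | caaabcabccccbcaccaacccbaba
  15 |  17 | caacccbaba
  16 |   6 | cabccccbcaccaacccbaba
  17 |  14 | caccaacccbaba
  18 |  22 | cbaba
  19 |  12 | cbcaccaacccbaba
  20 |   0 | ccaaabcabccccbcaccaacccbaba
  21 |  16 | ccaacccbaba
  22 |  21 | ccbaba
  23 |  11 | ccbcaccaacccbaba
  24 |  20 | cccbaba
  25 |  10 | cccbcaccaacccbaba
  26 |   9 | ccccbcaccaacccbaba

[26, 2, 3, 18, 24, 4, 7, 15, 19, 25, 23, 5, 13, 8, 1, 17, 6, 14, 22, 12, 0, 16, 21, 11, 20, 10, 9]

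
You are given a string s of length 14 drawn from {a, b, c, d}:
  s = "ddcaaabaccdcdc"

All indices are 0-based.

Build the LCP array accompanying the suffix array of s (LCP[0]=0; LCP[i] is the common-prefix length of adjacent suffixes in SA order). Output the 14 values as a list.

rank→(start, suffix):
  0 → (3, 'aaabaccdcdc')
  1 → (4, 'aabaccdcdc')
  2 → (5, 'abaccdcdc')
  3 → (7, 'accdcdc')
  4 → (6, 'baccdcdc')
  5 → (13, 'c')
  6 → (2, 'caaabaccdcdc')
  7 → (8, 'ccdcdc')
  8 → (11, 'cdc')
  9 → (9, 'cdcdc')
  10 → (12, 'dc')
  11 → (1, 'dcaaabaccdcdc')
  12 → (10, 'dcdc')
  13 → (0, 'ddcaaabaccdcdc')

SA = [3, 4, 5, 7, 6, 13, 2, 8, 11, 9, 12, 1, 10, 0]
[i] adj suffixes → lcp
  [1] 3/4 → 2 ('aa')
  [2] 4/5 → 1 ('a')
  [3] 5/7 → 1 ('a')
  [4] 7/6 → 0 ('')
  [5] 6/13 → 0 ('')
  [6] 13/2 → 1 ('c')
  [7] 2/8 → 1 ('c')
  [8] 8/11 → 1 ('c')
  [9] 11/9 → 3 ('cdc')
  [10] 9/12 → 0 ('')
  [11] 12/1 → 2 ('dc')
  [12] 1/10 → 2 ('dc')
  [13] 10/0 → 1 ('d')

[0, 2, 1, 1, 0, 0, 1, 1, 1, 3, 0, 2, 2, 1]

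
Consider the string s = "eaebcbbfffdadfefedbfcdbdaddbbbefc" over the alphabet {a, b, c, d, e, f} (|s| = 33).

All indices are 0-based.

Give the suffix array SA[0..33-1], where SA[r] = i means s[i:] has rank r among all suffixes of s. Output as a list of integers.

[24, 11, 1, 27, 28, 5, 3, 22, 29, 18, 6, 32, 4, 20, 23, 10, 26, 21, 17, 25, 12, 0, 2, 16, 30, 14, 31, 19, 9, 15, 13, 8, 7]

rank→(start, suffix):
  0 → (24, 'addbbbefc')
  1 → (11, 'adfefedbfcdbdaddbbbefc')
  2 → (1, 'aebcbbfffdadfefedbfcdbdaddbbbefc')
  3 → (27, 'bbbefc')
  4 → (28, 'bbefc')
  5 → (5, 'bbfffdadfefedbfcdbdaddbbbefc')
  6 → (3, 'bcbbfffdadfefedbfcdbdaddbbbefc')
  7 → (22, 'bdaddbbbefc')
  8 → (29, 'befc')
  9 → (18, 'bfcdbdaddbbbefc')
  10 → (6, 'bfffdadfefedbfcdbdaddbbbefc')
  11 → (32, 'c')
  12 → (4, 'cbbfffdadfefedbfcdbdaddbbbefc')
  13 → (20, 'cdbdaddbbbefc')
  14 → (23, 'daddbbbefc')
  15 → (10, 'dadfefedbfcdbdaddbbbefc')
  16 → (26, 'dbbbefc')
  17 → (21, 'dbdaddbbbefc')
  18 → (17, 'dbfcdbdaddbbbefc')
  19 → (25, 'ddbbbefc')
  20 → (12, 'dfefedbfcdbdaddbbbefc')
  21 → (0, 'eaebcbbfffdadfefedbfcdbdaddbbbefc')
  22 → (2, 'ebcbbfffdadfefedbfcdbdaddbbbefc')
  23 → (16, 'edbfcdbdaddbbbefc')
  24 → (30, 'efc')
  25 → (14, 'efedbfcdbdaddbbbefc')
  26 → (31, 'fc')
  27 → (19, 'fcdbdaddbbbefc')
  28 → (9, 'fdadfefedbfcdbdaddbbbefc')
  29 → (15, 'fedbfcdbdaddbbbefc')
  30 → (13, 'fefedbfcdbdaddbbbefc')
  31 → (8, 'ffdadfefedbfcdbdaddbbbefc')
  32 → (7, 'fffdadfefedbfcdbdaddbbbefc')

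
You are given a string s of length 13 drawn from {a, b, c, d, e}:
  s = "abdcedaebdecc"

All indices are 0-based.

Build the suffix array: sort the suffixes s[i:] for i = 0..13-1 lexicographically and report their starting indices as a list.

rank | idx | suffix
   0 |   0 | abdcedaebdecc
   1 |   6 | aebdecc
   2 |   1 | bdcedaebdecc
   3 |   8 | bdecc
   4 |  12 | c
   5 |  11 | cc
   6 |   3 | cedaebdecc
   7 |   5 | daebdecc
   8 |   2 | dcedaebdecc
   9 |   9 | decc
  10 |   7 | ebdecc
  11 |  10 | ecc
  12 |   4 | edaebdecc

[0, 6, 1, 8, 12, 11, 3, 5, 2, 9, 7, 10, 4]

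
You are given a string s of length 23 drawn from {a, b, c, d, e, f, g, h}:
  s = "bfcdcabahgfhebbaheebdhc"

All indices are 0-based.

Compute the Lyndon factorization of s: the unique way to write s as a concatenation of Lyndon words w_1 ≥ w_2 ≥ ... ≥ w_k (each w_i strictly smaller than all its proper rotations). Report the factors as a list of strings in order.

emit factor 1: 'bfcdc' (i=0, period=5)
emit factor 2: 'abahgfhebbaheebdhc' (i=5, period=18)

["bfcdc", "abahgfhebbaheebdhc"]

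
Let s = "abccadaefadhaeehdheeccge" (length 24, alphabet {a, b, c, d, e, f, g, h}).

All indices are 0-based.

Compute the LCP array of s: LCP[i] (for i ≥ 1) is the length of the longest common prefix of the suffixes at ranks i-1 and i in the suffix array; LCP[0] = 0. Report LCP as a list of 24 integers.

sorted suffixes:
  #0 SA[0]=0  'abccadaefadhaeehdheeccge'
  #1 SA[1]=4  'adaefadhaeehdheeccge'
  #2 SA[2]=9  'adhaeehdheeccge'
  #3 SA[3]=12  'aeehdheeccge'
  #4 SA[4]=6  'aefadhaeehdheeccge'
  #5 SA[5]=1  'bccadaefadhaeehdheeccge'
  #6 SA[6]=3  'cadaefadhaeehdheeccge'
  #7 SA[7]=2  'ccadaefadhaeehdheeccge'
  #8 SA[8]=20  'ccge'
  #9 SA[9]=21  'cge'
  #10 SA[10]=5  'daefadhaeehdheeccge'
  #11 SA[11]=10  'dhaeehdheeccge'
  #12 SA[12]=16  'dheeccge'
  #13 SA[13]=23  'e'
  #14 SA[14]=19  'eccge'
  #15 SA[15]=18  'eeccge'
  #16 SA[16]=13  'eehdheeccge'
  #17 SA[17]=7  'efadhaeehdheeccge'
  #18 SA[18]=14  'ehdheeccge'
  #19 SA[19]=8  'fadhaeehdheeccge'
  #20 SA[20]=22  'ge'
  #21 SA[21]=11  'haeehdheeccge'
  #22 SA[22]=15  'hdheeccge'
  #23 SA[23]=17  'heeccge'

SA = [0, 4, 9, 12, 6, 1, 3, 2, 20, 21, 5, 10, 16, 23, 19, 18, 13, 7, 14, 8, 22, 11, 15, 17]
[i] adj suffixes → lcp
  [1] 0/4 → 1 ('a')
  [2] 4/9 → 2 ('ad')
  [3] 9/12 → 1 ('a')
  [4] 12/6 → 2 ('ae')
  [5] 6/1 → 0 ('')
  [6] 1/3 → 0 ('')
  [7] 3/2 → 1 ('c')
  [8] 2/20 → 2 ('cc')
  [9] 20/21 → 1 ('c')
  [10] 21/5 → 0 ('')
  [11] 5/10 → 1 ('d')
  [12] 10/16 → 2 ('dh')
  [13] 16/23 → 0 ('')
  [14] 23/19 → 1 ('e')
  [15] 19/18 → 1 ('e')
  [16] 18/13 → 2 ('ee')
  [17] 13/7 → 1 ('e')
  [18] 7/14 → 1 ('e')
  [19] 14/8 → 0 ('')
  [20] 8/22 → 0 ('')
  [21] 22/11 → 0 ('')
  [22] 11/15 → 1 ('h')
  [23] 15/17 → 1 ('h')

[0, 1, 2, 1, 2, 0, 0, 1, 2, 1, 0, 1, 2, 0, 1, 1, 2, 1, 1, 0, 0, 0, 1, 1]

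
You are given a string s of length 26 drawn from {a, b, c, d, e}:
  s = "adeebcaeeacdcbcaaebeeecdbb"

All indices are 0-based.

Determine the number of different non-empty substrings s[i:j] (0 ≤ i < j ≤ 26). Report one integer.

321

sorted suffixes:
  #0 SA[0]=15  'aaebeeecdbb'
  #1 SA[1]=9  'acdcbcaaebeeecdbb'
  #2 SA[2]=0  'adeebcaeeacdcbcaaebeeecdbb'
  #3 SA[3]=16  'aebeeecdbb'
  #4 SA[4]=6  'aeeacdcbcaaebeeecdbb'
  #5 SA[5]=25  'b'
  #6 SA[6]=24  'bb'
  #7 SA[7]=13  'bcaaebeeecdbb'
  #8 SA[8]=4  'bcaeeacdcbcaaebeeecdbb'
  #9 SA[9]=18  'beeecdbb'
  #10 SA[10]=14  'caaebeeecdbb'
  #11 SA[11]=5  'caeeacdcbcaaebeeecdbb'
  #12 SA[12]=12  'cbcaaebeeecdbb'
  #13 SA[13]=22  'cdbb'
  #14 SA[14]=10  'cdcbcaaebeeecdbb'
  #15 SA[15]=23  'dbb'
  #16 SA[16]=11  'dcbcaaebeeecdbb'
  #17 SA[17]=1  'deebcaeeacdcbcaaebeeecdbb'
  #18 SA[18]=8  'eacdcbcaaebeeecdbb'
  #19 SA[19]=3  'ebcaeeacdcbcaaebeeecdbb'
  #20 SA[20]=17  'ebeeecdbb'
  #21 SA[21]=21  'ecdbb'
  #22 SA[22]=7  'eeacdcbcaaebeeecdbb'
  #23 SA[23]=2  'eebcaeeacdcbcaaebeeecdbb'
  #24 SA[24]=20  'eecdbb'
  #25 SA[25]=19  'eeecdbb'

SA = [15, 9, 0, 16, 6, 25, 24, 13, 4, 18, 14, 5, 12, 22, 10, 23, 11, 1, 8, 3, 17, 21, 7, 2, 20, 19]
i: (SA[i-1],SA[i]) lcp shared
  1: (15,9) 1 'a'
  2: (9,0) 1 'a'
  3: (0,16) 1 'a'
  4: (16,6) 2 'ae'
  5: (6,25) 0 ''
  6: (25,24) 1 'b'
  7: (24,13) 1 'b'
  8: (13,4) 3 'bca'
  9: (4,18) 1 'b'
  10: (18,14) 0 ''
  11: (14,5) 2 'ca'
  12: (5,12) 1 'c'
  13: (12,22) 1 'c'
  14: (22,10) 2 'cd'
  15: (10,23) 0 ''
  16: (23,11) 1 'd'
  17: (11,1) 1 'd'
  18: (1,8) 0 ''
  19: (8,3) 1 'e'
  20: (3,17) 2 'eb'
  21: (17,21) 1 'e'
  22: (21,7) 1 'e'
  23: (7,2) 2 'ee'
  24: (2,20) 2 'ee'
  25: (20,19) 2 'ee'

n(n+1)/2 = 26·27/2 = 351
Σ LCP = 0 + 1 + 1 + 1 + 2 + 0 + 1 + 1 + 3 + 1 + 0 + 2 + 1 + 1 + 2 + 0 + 1 + 1 + 0 + 1 + 2 + 1 + 1 + 2 + 2 + 2 = 30
distinct = 351 − 30 = 321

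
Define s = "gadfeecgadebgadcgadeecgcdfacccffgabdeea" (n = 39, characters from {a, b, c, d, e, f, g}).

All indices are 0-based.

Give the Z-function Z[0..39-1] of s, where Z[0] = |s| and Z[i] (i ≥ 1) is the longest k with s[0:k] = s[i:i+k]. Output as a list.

Z[0]=39
i=1: i≥r, start 0; Z[1]=0
i=2: i≥r, start 0; Z[2]=0
i=3: i≥r, start 0; Z[3]=0
i=4: i≥r, start 0; Z[4]=0
i=5: i≥r, start 0; Z[5]=0
i=6: i≥r, start 0; Z[6]=0
i=7: i≥r, start 0; Z[7]=3 grow→box=[7,10)
i=8: min(r-i=2, Z[1]=0)=0; Z[8]=0
i=9: min(r-i=1, Z[2]=0)=0; Z[9]=0
i=10: i≥r, start 0; Z[10]=0
i=11: i≥r, start 0; Z[11]=0
i=12: i≥r, start 0; Z[12]=3 grow→box=[12,15)
i=13: min(r-i=2, Z[1]=0)=0; Z[13]=0
i=14: min(r-i=1, Z[2]=0)=0; Z[14]=0
i=15: i≥r, start 0; Z[15]=0
i=16: i≥r, start 0; Z[16]=3 grow→box=[16,19)
i=17: min(r-i=2, Z[1]=0)=0; Z[17]=0
i=18: min(r-i=1, Z[2]=0)=0; Z[18]=0
i=19: i≥r, start 0; Z[19]=0
i=20: i≥r, start 0; Z[20]=0
i=21: i≥r, start 0; Z[21]=0
i=22: i≥r, start 0; Z[22]=1 grow→box=[22,23)
i=23: i≥r, start 0; Z[23]=0
i=24: i≥r, start 0; Z[24]=0
i=25: i≥r, start 0; Z[25]=0
i=26: i≥r, start 0; Z[26]=0
i=27: i≥r, start 0; Z[27]=0
i=28: i≥r, start 0; Z[28]=0
i=29: i≥r, start 0; Z[29]=0
i=30: i≥r, start 0; Z[30]=0
i=31: i≥r, start 0; Z[31]=0
i=32: i≥r, start 0; Z[32]=2 grow→box=[32,34)
i=33: min(r-i=1, Z[1]=0)=0; Z[33]=0
i=34: i≥r, start 0; Z[34]=0
i=35: i≥r, start 0; Z[35]=0
i=36: i≥r, start 0; Z[36]=0
i=37: i≥r, start 0; Z[37]=0
i=38: i≥r, start 0; Z[38]=0

[39, 0, 0, 0, 0, 0, 0, 3, 0, 0, 0, 0, 3, 0, 0, 0, 3, 0, 0, 0, 0, 0, 1, 0, 0, 0, 0, 0, 0, 0, 0, 0, 2, 0, 0, 0, 0, 0, 0]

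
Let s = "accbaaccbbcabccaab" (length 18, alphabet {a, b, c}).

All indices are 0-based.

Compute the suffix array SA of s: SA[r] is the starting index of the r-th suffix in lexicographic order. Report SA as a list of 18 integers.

[15, 4, 16, 11, 0, 5, 17, 3, 8, 9, 12, 14, 10, 2, 7, 13, 1, 6]

rank | idx | suffix
   0 |  15 | aab
   1 |   4 | aaccbbcabccaab
   2 |  16 | ab
   3 |  11 | abccaab
   4 |   0 | accbaaccbbcabccaab
   5 |   5 | accbbcabccaab
   6 |  17 | b
   7 |   3 | baaccbbcabccaab
   8 |   8 | bbcabccaab
   9 |   9 | bcabccaab
  10 |  12 | bccaab
  11 |  14 | caab
  12 |  10 | cabccaab
  13 |   2 | cbaaccbbcabccaab
  14 |   7 | cbbcabccaab
  15 |  13 | ccaab
  16 |   1 | ccbaaccbbcabccaab
  17 |   6 | ccbbcabccaab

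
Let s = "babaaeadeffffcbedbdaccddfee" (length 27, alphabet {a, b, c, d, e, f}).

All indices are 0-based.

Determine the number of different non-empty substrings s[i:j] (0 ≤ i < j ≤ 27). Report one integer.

rank | idx | suffix
   0 |   3 | aaeadeffffcbedbdaccddfee
   1 |   1 | abaaeadeffffcbedbdaccddfee
   2 |  19 | accddfee
   3 |   6 | adeffffcbedbdaccddfee
   4 |   4 | aeadeffffcbedbdaccddfee
   5 |   2 | baaeadeffffcbedbdaccddfee
   6 |   0 | babaaeadeffffcbedbdaccddfee
   7 |  17 | bdaccddfee
   8 |  14 | bedbdaccddfee
   9 |  13 | cbedbdaccddfee
  10 |  20 | ccddfee
  11 |  21 | cddfee
  12 |  18 | daccddfee
  13 |  16 | dbdaccddfee
  14 |  22 | ddfee
  15 |   7 | deffffcbedbdaccddfee
  16 |  23 | dfee
  17 |  26 | e
  18 |   5 | eadeffffcbedbdaccddfee
  19 |  15 | edbdaccddfee
  20 |  25 | ee
  21 |   8 | effffcbedbdaccddfee
  22 |  12 | fcbedbdaccddfee
  23 |  24 | fee
  24 |  11 | ffcbedbdaccddfee
  25 |  10 | fffcbedbdaccddfee
  26 |   9 | ffffcbedbdaccddfee

SA = [3, 1, 19, 6, 4, 2, 0, 17, 14, 13, 20, 21, 18, 16, 22, 7, 23, 26, 5, 15, 25, 8, 12, 24, 11, 10, 9]
[i] adj suffixes → lcp
  [1] 3/1 → 1 ('a')
  [2] 1/19 → 1 ('a')
  [3] 19/6 → 1 ('a')
  [4] 6/4 → 1 ('a')
  [5] 4/2 → 0 ('')
  [6] 2/0 → 2 ('ba')
  [7] 0/17 → 1 ('b')
  [8] 17/14 → 1 ('b')
  [9] 14/13 → 0 ('')
  [10] 13/20 → 1 ('c')
  [11] 20/21 → 1 ('c')
  [12] 21/18 → 0 ('')
  [13] 18/16 → 1 ('d')
  [14] 16/22 → 1 ('d')
  [15] 22/7 → 1 ('d')
  [16] 7/23 → 1 ('d')
  [17] 23/26 → 0 ('')
  [18] 26/5 → 1 ('e')
  [19] 5/15 → 1 ('e')
  [20] 15/25 → 1 ('e')
  [21] 25/8 → 1 ('e')
  [22] 8/12 → 0 ('')
  [23] 12/24 → 1 ('f')
  [24] 24/11 → 1 ('f')
  [25] 11/10 → 2 ('ff')
  [26] 10/9 → 3 ('fff')

n(n+1)/2 = 27·28/2 = 378
Σ LCP = 0 + 1 + 1 + 1 + 1 + 0 + 2 + 1 + 1 + 0 + 1 + 1 + 0 + 1 + 1 + 1 + 1 + 0 + 1 + 1 + 1 + 1 + 0 + 1 + 1 + 2 + 3 = 25
distinct = 378 − 25 = 353

353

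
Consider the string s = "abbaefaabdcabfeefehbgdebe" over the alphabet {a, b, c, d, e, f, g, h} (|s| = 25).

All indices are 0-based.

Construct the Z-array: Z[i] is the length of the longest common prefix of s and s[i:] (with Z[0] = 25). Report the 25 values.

Z[0]=25
i=1: outside box; Z[1]=0
i=2: outside box; Z[2]=0
i=3: outside box; Z[3]=1 scan→box=[3,4)
i=4: outside box; Z[4]=0
i=5: outside box; Z[5]=0
i=6: outside box; Z[6]=1 scan→box=[6,7)
i=7: outside box; Z[7]=2 scan→box=[7,9)
i=8: min(r-i=1, Z[1]=0)=0; Z[8]=0
i=9: outside box; Z[9]=0
i=10: outside box; Z[10]=0
i=11: outside box; Z[11]=2 scan→box=[11,13)
i=12: min(r-i=1, Z[1]=0)=0; Z[12]=0
i=13: outside box; Z[13]=0
i=14: outside box; Z[14]=0
i=15: outside box; Z[15]=0
i=16: outside box; Z[16]=0
i=17: outside box; Z[17]=0
i=18: outside box; Z[18]=0
i=19: outside box; Z[19]=0
i=20: outside box; Z[20]=0
i=21: outside box; Z[21]=0
i=22: outside box; Z[22]=0
i=23: outside box; Z[23]=0
i=24: outside box; Z[24]=0

[25, 0, 0, 1, 0, 0, 1, 2, 0, 0, 0, 2, 0, 0, 0, 0, 0, 0, 0, 0, 0, 0, 0, 0, 0]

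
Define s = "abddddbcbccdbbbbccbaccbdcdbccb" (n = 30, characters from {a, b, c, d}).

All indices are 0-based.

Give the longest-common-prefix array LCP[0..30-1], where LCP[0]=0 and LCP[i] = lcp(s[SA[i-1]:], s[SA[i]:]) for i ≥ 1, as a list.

rank→(start, suffix):
  0 → (0, 'abddddbcbccdbbbbccbaccbdcdbccb')
  1 → (19, 'accbdcdbccb')
  2 → (29, 'b')
  3 → (18, 'baccbdcdbccb')
  4 → (12, 'bbbbccbaccbdcdbccb')
  5 → (13, 'bbbccbaccbdcdbccb')
  6 → (14, 'bbccbaccbdcdbccb')
  7 → (6, 'bcbccdbbbbccbaccbdcdbccb')
  8 → (26, 'bccb')
  9 → (15, 'bccbaccbdcdbccb')
  10 → (8, 'bccdbbbbccbaccbdcdbccb')
  11 → (22, 'bdcdbccb')
  12 → (1, 'bddddbcbccdbbbbccbaccbdcdbccb')
  13 → (28, 'cb')
  14 → (17, 'cbaccbdcdbccb')
  15 → (7, 'cbccdbbbbccbaccbdcdbccb')
  16 → (21, 'cbdcdbccb')
  17 → (27, 'ccb')
  18 → (16, 'ccbaccbdcdbccb')
  19 → (20, 'ccbdcdbccb')
  20 → (9, 'ccdbbbbccbaccbdcdbccb')
  21 → (10, 'cdbbbbccbaccbdcdbccb')
  22 → (24, 'cdbccb')
  23 → (11, 'dbbbbccbaccbdcdbccb')
  24 → (5, 'dbcbccdbbbbccbaccbdcdbccb')
  25 → (25, 'dbccb')
  26 → (23, 'dcdbccb')
  27 → (4, 'ddbcbccdbbbbccbaccbdcdbccb')
  28 → (3, 'dddbcbccdbbbbccbaccbdcdbccb')
  29 → (2, 'ddddbcbccdbbbbccbaccbdcdbccb')

SA = [0, 19, 29, 18, 12, 13, 14, 6, 26, 15, 8, 22, 1, 28, 17, 7, 21, 27, 16, 20, 9, 10, 24, 11, 5, 25, 23, 4, 3, 2]
[i] adj suffixes → lcp
  [1] 0/19 → 1 ('a')
  [2] 19/29 → 0 ('')
  [3] 29/18 → 1 ('b')
  [4] 18/12 → 1 ('b')
  [5] 12/13 → 3 ('bbb')
  [6] 13/14 → 2 ('bb')
  [7] 14/6 → 1 ('b')
  [8] 6/26 → 2 ('bc')
  [9] 26/15 → 4 ('bccb')
  [10] 15/8 → 3 ('bcc')
  [11] 8/22 → 1 ('b')
  [12] 22/1 → 2 ('bd')
  [13] 1/28 → 0 ('')
  [14] 28/17 → 2 ('cb')
  [15] 17/7 → 2 ('cb')
  [16] 7/21 → 2 ('cb')
  [17] 21/27 → 1 ('c')
  [18] 27/16 → 3 ('ccb')
  [19] 16/20 → 3 ('ccb')
  [20] 20/9 → 2 ('cc')
  [21] 9/10 → 1 ('c')
  [22] 10/24 → 3 ('cdb')
  [23] 24/11 → 0 ('')
  [24] 11/5 → 2 ('db')
  [25] 5/25 → 3 ('dbc')
  [26] 25/23 → 1 ('d')
  [27] 23/4 → 1 ('d')
  [28] 4/3 → 2 ('dd')
  [29] 3/2 → 3 ('ddd')

[0, 1, 0, 1, 1, 3, 2, 1, 2, 4, 3, 1, 2, 0, 2, 2, 2, 1, 3, 3, 2, 1, 3, 0, 2, 3, 1, 1, 2, 3]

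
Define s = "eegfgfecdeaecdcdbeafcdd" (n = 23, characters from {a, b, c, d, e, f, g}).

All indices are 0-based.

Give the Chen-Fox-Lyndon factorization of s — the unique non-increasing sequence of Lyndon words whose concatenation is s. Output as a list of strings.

["eegfgf", "e", "cde", "aecdcdbeafcdd"]

emit factor 1: 'eegfgf' (i=0, period=6)
emit factor 2: 'e' (i=6, period=1)
emit factor 3: 'cde' (i=7, period=3)
emit factor 4: 'aecdcdbeafcdd' (i=10, period=13)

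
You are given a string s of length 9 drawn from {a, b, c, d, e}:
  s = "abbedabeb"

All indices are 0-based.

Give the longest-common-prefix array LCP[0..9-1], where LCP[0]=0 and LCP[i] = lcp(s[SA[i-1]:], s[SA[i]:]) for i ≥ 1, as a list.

rank | idx | suffix
   0 |   0 | abbedabeb
   1 |   5 | abeb
   2 |   8 | b
   3 |   1 | bbedabeb
   4 |   6 | beb
   5 |   2 | bedabeb
   6 |   4 | dabeb
   7 |   7 | eb
   8 |   3 | edabeb

SA = [0, 5, 8, 1, 6, 2, 4, 7, 3]
i: (SA[i-1],SA[i]) lcp shared
  1: (0,5) 2 'ab'
  2: (5,8) 0 ''
  3: (8,1) 1 'b'
  4: (1,6) 1 'b'
  5: (6,2) 2 'be'
  6: (2,4) 0 ''
  7: (4,7) 0 ''
  8: (7,3) 1 'e'

[0, 2, 0, 1, 1, 2, 0, 0, 1]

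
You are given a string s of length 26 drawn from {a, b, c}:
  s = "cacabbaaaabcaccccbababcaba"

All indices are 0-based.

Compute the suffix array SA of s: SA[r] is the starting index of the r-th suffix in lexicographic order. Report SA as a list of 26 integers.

[25, 6, 7, 8, 23, 18, 3, 20, 9, 1, 12, 24, 5, 17, 19, 4, 21, 10, 22, 2, 0, 11, 16, 15, 14, 13]

sorted suffixes:
  #0 SA[0]=25  'a'
  #1 SA[1]=6  'aaaabcaccccbababcaba'
  #2 SA[2]=7  'aaabcaccccbababcaba'
  #3 SA[3]=8  'aabcaccccbababcaba'
  #4 SA[4]=23  'aba'
  #5 SA[5]=18  'ababcaba'
  #6 SA[6]=3  'abbaaaabcaccccbababcaba'
  #7 SA[7]=20  'abcaba'
  #8 SA[8]=9  'abcaccccbababcaba'
  #9 SA[9]=1  'acabbaaaabcaccccbababcaba'
  #10 SA[10]=12  'accccbababcaba'
  #11 SA[11]=24  'ba'
  #12 SA[12]=5  'baaaabcaccccbababcaba'
  #13 SA[13]=17  'bababcaba'
  #14 SA[14]=19  'babcaba'
  #15 SA[15]=4  'bbaaaabcaccccbababcaba'
  #16 SA[16]=21  'bcaba'
  #17 SA[17]=10  'bcaccccbababcaba'
  #18 SA[18]=22  'caba'
  #19 SA[19]=2  'cabbaaaabcaccccbababcaba'
  #20 SA[20]=0  'cacabbaaaabcaccccbababcaba'
  #21 SA[21]=11  'caccccbababcaba'
  #22 SA[22]=16  'cbababcaba'
  #23 SA[23]=15  'ccbababcaba'
  #24 SA[24]=14  'cccbababcaba'
  #25 SA[25]=13  'ccccbababcaba'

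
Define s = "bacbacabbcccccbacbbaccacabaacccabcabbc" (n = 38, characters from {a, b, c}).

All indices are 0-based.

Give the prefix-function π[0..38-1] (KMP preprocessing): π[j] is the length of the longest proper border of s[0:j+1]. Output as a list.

π[0] = 0
j=1 s[j]='a': π[1]=0 (border '')
j=2 s[j]='c': π[2]=0 (border '')
j=3 s[j]='b': π[3]=1 (border 'b')
j=4 s[j]='a': π[4]=2 (border 'ba')
j=5 s[j]='c': π[5]=3 (border 'bac')
j=6 s[j]='a': k: 3→0; π[6]=0 (border '')
j=7 s[j]='b': π[7]=1 (border 'b')
j=8 s[j]='b': k: 1→0; π[8]=1 (border 'b')
j=9 s[j]='c': k: 1→0; π[9]=0 (border '')
j=10 s[j]='c': π[10]=0 (border '')
j=11 s[j]='c': π[11]=0 (border '')
j=12 s[j]='c': π[12]=0 (border '')
j=13 s[j]='c': π[13]=0 (border '')
j=14 s[j]='b': π[14]=1 (border 'b')
j=15 s[j]='a': π[15]=2 (border 'ba')
j=16 s[j]='c': π[16]=3 (border 'bac')
j=17 s[j]='b': π[17]=4 (border 'bacb')
j=18 s[j]='b': k: 4→1→0; π[18]=1 (border 'b')
j=19 s[j]='a': π[19]=2 (border 'ba')
j=20 s[j]='c': π[20]=3 (border 'bac')
j=21 s[j]='c': k: 3→0; π[21]=0 (border '')
j=22 s[j]='a': π[22]=0 (border '')
j=23 s[j]='c': π[23]=0 (border '')
j=24 s[j]='a': π[24]=0 (border '')
j=25 s[j]='b': π[25]=1 (border 'b')
j=26 s[j]='a': π[26]=2 (border 'ba')
j=27 s[j]='a': k: 2→0; π[27]=0 (border '')
j=28 s[j]='c': π[28]=0 (border '')
j=29 s[j]='c': π[29]=0 (border '')
j=30 s[j]='c': π[30]=0 (border '')
j=31 s[j]='a': π[31]=0 (border '')
j=32 s[j]='b': π[32]=1 (border 'b')
j=33 s[j]='c': k: 1→0; π[33]=0 (border '')
j=34 s[j]='a': π[34]=0 (border '')
j=35 s[j]='b': π[35]=1 (border 'b')
j=36 s[j]='b': k: 1→0; π[36]=1 (border 'b')
j=37 s[j]='c': k: 1→0; π[37]=0 (border '')

[0, 0, 0, 1, 2, 3, 0, 1, 1, 0, 0, 0, 0, 0, 1, 2, 3, 4, 1, 2, 3, 0, 0, 0, 0, 1, 2, 0, 0, 0, 0, 0, 1, 0, 0, 1, 1, 0]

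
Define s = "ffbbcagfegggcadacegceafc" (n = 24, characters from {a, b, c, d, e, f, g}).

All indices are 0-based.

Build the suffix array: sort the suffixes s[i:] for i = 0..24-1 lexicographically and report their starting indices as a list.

[15, 13, 21, 5, 2, 3, 23, 12, 4, 19, 16, 14, 20, 17, 8, 1, 22, 7, 0, 11, 18, 6, 10, 9]

sorted suffixes:
  #0 SA[0]=15  'acegceafc'
  #1 SA[1]=13  'adacegceafc'
  #2 SA[2]=21  'afc'
  #3 SA[3]=5  'agfegggcadacegceafc'
  #4 SA[4]=2  'bbcagfegggcadacegceafc'
  #5 SA[5]=3  'bcagfegggcadacegceafc'
  #6 SA[6]=23  'c'
  #7 SA[7]=12  'cadacegceafc'
  #8 SA[8]=4  'cagfegggcadacegceafc'
  #9 SA[9]=19  'ceafc'
  #10 SA[10]=16  'cegceafc'
  #11 SA[11]=14  'dacegceafc'
  #12 SA[12]=20  'eafc'
  #13 SA[13]=17  'egceafc'
  #14 SA[14]=8  'egggcadacegceafc'
  #15 SA[15]=1  'fbbcagfegggcadacegceafc'
  #16 SA[16]=22  'fc'
  #17 SA[17]=7  'fegggcadacegceafc'
  #18 SA[18]=0  'ffbbcagfegggcadacegceafc'
  #19 SA[19]=11  'gcadacegceafc'
  #20 SA[20]=18  'gceafc'
  #21 SA[21]=6  'gfegggcadacegceafc'
  #22 SA[22]=10  'ggcadacegceafc'
  #23 SA[23]=9  'gggcadacegceafc'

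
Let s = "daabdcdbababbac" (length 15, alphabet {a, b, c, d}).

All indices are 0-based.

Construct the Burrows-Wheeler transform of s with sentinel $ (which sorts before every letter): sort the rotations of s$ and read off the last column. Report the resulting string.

rank  rotation          last
    0  $daabdcdbababbac  c
    1  aabdcdbababbac$d  d
    2  ababbac$daabdcdb  b
    3  abbac$daabdcdbab  b
    4  abdcdbababbac$da  a
    5  ac$daabdcdbababb  b
    6  bababbac$daabdcd  d
    7  babbac$daabdcdba  a
    8  bac$daabdcdbabab  b
    9  bbac$daabdcdbaba  a
   10  bdcdbababbac$daa  a
   11  c$daabdcdbababba  a
   12  cdbababbac$daabd  d
   13  daabdcdbababbac$  $
   14  dbababbac$daabdc  c
   15  dcdbababbac$daab  b

cdbbabdabaaad$cb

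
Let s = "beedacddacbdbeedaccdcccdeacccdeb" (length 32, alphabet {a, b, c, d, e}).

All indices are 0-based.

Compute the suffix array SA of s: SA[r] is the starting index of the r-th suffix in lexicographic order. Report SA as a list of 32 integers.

[8, 25, 16, 4, 31, 10, 12, 0, 9, 20, 26, 17, 21, 27, 18, 5, 22, 28, 7, 15, 3, 11, 19, 6, 23, 29, 24, 30, 14, 2, 13, 1]

rank→(start, suffix):
  0 → (8, 'acbdbeedaccdcccdeacccdeb')
  1 → (25, 'acccdeb')
  2 → (16, 'accdcccdeacccdeb')
  3 → (4, 'acddacbdbeedaccdcccdeacccdeb')
  4 → (31, 'b')
  5 → (10, 'bdbeedaccdcccdeacccdeb')
  6 → (12, 'beedaccdcccdeacccdeb')
  7 → (0, 'beedacddacbdbeedaccdcccdeacccdeb')
  8 → (9, 'cbdbeedaccdcccdeacccdeb')
  9 → (20, 'cccdeacccdeb')
  10 → (26, 'cccdeb')
  11 → (17, 'ccdcccdeacccdeb')
  12 → (21, 'ccdeacccdeb')
  13 → (27, 'ccdeb')
  14 → (18, 'cdcccdeacccdeb')
  15 → (5, 'cddacbdbeedaccdcccdeacccdeb')
  16 → (22, 'cdeacccdeb')
  17 → (28, 'cdeb')
  18 → (7, 'dacbdbeedaccdcccdeacccdeb')
  19 → (15, 'daccdcccdeacccdeb')
  20 → (3, 'dacddacbdbeedaccdcccdeacccdeb')
  21 → (11, 'dbeedaccdcccdeacccdeb')
  22 → (19, 'dcccdeacccdeb')
  23 → (6, 'ddacbdbeedaccdcccdeacccdeb')
  24 → (23, 'deacccdeb')
  25 → (29, 'deb')
  26 → (24, 'eacccdeb')
  27 → (30, 'eb')
  28 → (14, 'edaccdcccdeacccdeb')
  29 → (2, 'edacddacbdbeedaccdcccdeacccdeb')
  30 → (13, 'eedaccdcccdeacccdeb')
  31 → (1, 'eedacddacbdbeedaccdcccdeacccdeb')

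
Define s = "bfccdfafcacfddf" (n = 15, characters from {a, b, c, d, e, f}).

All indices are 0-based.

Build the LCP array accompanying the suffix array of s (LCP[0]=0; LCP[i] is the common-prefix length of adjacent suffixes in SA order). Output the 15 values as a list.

rank→(start, suffix):
  0 → (9, 'acfddf')
  1 → (6, 'afcacfddf')
  2 → (0, 'bfccdfafcacfddf')
  3 → (8, 'cacfddf')
  4 → (2, 'ccdfafcacfddf')
  5 → (3, 'cdfafcacfddf')
  6 → (10, 'cfddf')
  7 → (12, 'ddf')
  8 → (13, 'df')
  9 → (4, 'dfafcacfddf')
  10 → (14, 'f')
  11 → (5, 'fafcacfddf')
  12 → (7, 'fcacfddf')
  13 → (1, 'fccdfafcacfddf')
  14 → (11, 'fddf')

SA = [9, 6, 0, 8, 2, 3, 10, 12, 13, 4, 14, 5, 7, 1, 11]
[i] adj suffixes → lcp
  [1] 9/6 → 1 ('a')
  [2] 6/0 → 0 ('')
  [3] 0/8 → 0 ('')
  [4] 8/2 → 1 ('c')
  [5] 2/3 → 1 ('c')
  [6] 3/10 → 1 ('c')
  [7] 10/12 → 0 ('')
  [8] 12/13 → 1 ('d')
  [9] 13/4 → 2 ('df')
  [10] 4/14 → 0 ('')
  [11] 14/5 → 1 ('f')
  [12] 5/7 → 1 ('f')
  [13] 7/1 → 2 ('fc')
  [14] 1/11 → 1 ('f')

[0, 1, 0, 0, 1, 1, 1, 0, 1, 2, 0, 1, 1, 2, 1]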